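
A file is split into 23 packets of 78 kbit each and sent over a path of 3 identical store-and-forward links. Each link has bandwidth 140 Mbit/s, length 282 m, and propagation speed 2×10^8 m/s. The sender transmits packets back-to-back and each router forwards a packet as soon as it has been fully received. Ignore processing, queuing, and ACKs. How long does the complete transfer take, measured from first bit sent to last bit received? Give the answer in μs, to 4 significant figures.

13930 μs

Per-hop transmission t_tx = L/R = 78000/140000000 = 557.143 μs.
Per-hop propagation t_prop = 282/200000000 = 1.41 μs.
Pipeline fill: first packet needs 3·t_tx to clear all hops; remaining 22 packets each add one t_tx.
Total = (3+23-1)·t_tx + 3·t_prop = 25·557.143 + 3·1.41 = 13930 μs.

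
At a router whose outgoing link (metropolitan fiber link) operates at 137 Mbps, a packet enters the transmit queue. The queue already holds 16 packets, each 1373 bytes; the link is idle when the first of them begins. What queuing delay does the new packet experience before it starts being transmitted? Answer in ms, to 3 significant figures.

Each queued packet: L/R = 10984/137000000 = 0.0801752 ms.
16 queued → 1.2828 ms.
Queuing delay = 1.28 ms.

1.28 ms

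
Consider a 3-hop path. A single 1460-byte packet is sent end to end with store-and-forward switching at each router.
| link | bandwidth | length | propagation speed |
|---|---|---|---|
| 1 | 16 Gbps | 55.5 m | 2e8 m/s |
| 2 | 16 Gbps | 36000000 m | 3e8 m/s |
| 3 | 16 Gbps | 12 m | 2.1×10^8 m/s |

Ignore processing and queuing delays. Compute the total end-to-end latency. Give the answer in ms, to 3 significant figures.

L = 1460 × 8 = 11680 bits.
Transmission delay per hop = L/R = 11680/16000000000 = 0.00073 ms; 3 hops → 0.00219 ms.
Propagation delays (d/s per hop): 0.0002775, 120, 5.71429e-05 ms; sum = 120 ms.
End-to-end = 120 ms.

120 ms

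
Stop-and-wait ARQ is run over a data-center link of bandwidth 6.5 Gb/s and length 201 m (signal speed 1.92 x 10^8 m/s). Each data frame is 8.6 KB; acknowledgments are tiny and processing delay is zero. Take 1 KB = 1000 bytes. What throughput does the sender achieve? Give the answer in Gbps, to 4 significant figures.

5.427 Gbps

t_tx = L/R = 68800/6500000000 = 1.05846e-05 s.
t_prop = 201/192000000 = 1.04688e-06 s; RTT = 2.09375e-06 s.
Cycle = t_tx + RTT = 1.26784e-05 s.
Throughput = L / cycle = 68800 / 1.26784e-05 = 5.427 Gbps.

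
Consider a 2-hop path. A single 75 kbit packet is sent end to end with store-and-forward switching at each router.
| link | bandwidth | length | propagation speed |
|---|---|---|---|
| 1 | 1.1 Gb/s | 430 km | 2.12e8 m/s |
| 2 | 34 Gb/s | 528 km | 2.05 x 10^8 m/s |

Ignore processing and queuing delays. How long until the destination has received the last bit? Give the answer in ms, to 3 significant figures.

L = 75000 bits.
Transmission delays (L/R per hop): 0.0681818, 0.00220588 ms; sum = 0.0703877 ms.
Propagation delays (d/s per hop): 2.0283, 2.57561 ms; sum = 4.60391 ms.
End-to-end = 4.67 ms.

4.67 ms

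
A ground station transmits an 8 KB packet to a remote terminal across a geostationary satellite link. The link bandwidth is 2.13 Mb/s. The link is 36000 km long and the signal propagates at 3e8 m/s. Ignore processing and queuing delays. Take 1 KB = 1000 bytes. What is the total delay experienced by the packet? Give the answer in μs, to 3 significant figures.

L = 64000 bits.
Transmission delay = L/R = 64000 / 2130000 = 30046.9 μs.
Propagation delay = d/s = 36000000 m / 300000000 m/s = 120000 μs.
Total = 150000 μs.

150000 μs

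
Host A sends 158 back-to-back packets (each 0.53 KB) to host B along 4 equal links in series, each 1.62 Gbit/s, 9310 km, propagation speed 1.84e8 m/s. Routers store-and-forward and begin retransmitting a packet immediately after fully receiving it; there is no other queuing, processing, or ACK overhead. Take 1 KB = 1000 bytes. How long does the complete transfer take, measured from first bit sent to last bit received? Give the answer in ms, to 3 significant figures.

203 ms

Per-hop transmission t_tx = L/R = 4240/1620000000 = 0.00261728 ms.
Per-hop propagation t_prop = 9310000/184000000 = 50.5978 ms.
Pipeline fill: first packet needs 4·t_tx to clear all hops; remaining 157 packets each add one t_tx.
Total = (4+158-1)·t_tx + 4·t_prop = 161·0.00261728 + 4·50.5978 = 203 ms.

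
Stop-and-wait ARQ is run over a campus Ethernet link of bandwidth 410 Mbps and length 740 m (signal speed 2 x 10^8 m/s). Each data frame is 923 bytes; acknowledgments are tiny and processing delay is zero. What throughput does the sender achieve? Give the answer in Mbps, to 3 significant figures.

291 Mbps

t_tx = L/R = 7384/410000000 = 1.80098e-05 s.
t_prop = 740/200000000 = 3.7e-06 s; RTT = 7.4e-06 s.
Cycle = t_tx + RTT = 2.54098e-05 s.
Throughput = L / cycle = 7384 / 2.54098e-05 = 291 Mbps.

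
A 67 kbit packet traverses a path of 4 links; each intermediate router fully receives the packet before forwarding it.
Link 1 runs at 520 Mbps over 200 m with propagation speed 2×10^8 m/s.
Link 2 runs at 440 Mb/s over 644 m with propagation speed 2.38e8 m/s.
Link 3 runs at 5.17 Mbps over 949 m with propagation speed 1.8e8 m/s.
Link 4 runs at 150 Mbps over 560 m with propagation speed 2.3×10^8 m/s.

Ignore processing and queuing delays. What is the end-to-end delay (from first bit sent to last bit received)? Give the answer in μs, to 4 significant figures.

L = 67000 bits.
Transmission delays (L/R per hop): 128.846, 152.273, 12959.4, 446.667 μs; sum = 13687.2 μs.
Propagation delays (d/s per hop): 1, 2.70588, 5.27222, 2.43478 μs; sum = 11.4129 μs.
End-to-end = 13700 μs.

13700 μs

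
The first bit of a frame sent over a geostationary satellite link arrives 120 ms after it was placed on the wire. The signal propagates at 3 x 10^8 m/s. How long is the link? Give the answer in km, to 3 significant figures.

36000 km

d = s × t_prop = 300000000 × 0.12 = 36000 km.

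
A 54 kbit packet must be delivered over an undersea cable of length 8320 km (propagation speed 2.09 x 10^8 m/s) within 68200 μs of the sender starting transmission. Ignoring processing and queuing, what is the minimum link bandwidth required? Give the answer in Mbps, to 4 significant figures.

1.902 Mbps

Propagation delay = 8320000 / 209000000 = 39808.6 μs.
Transmission budget = 68200 − 39808.6 = 28391.4 μs.
R ≥ L / t_tx = 54000 bits / 0.0283914 s = 1.902 Mbps.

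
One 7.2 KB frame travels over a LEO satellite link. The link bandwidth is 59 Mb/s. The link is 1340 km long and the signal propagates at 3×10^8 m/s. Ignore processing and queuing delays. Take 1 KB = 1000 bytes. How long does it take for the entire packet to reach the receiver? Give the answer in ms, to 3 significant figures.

L = 57600 bits.
Transmission delay = L/R = 57600 / 59000000 = 0.976271 ms.
Propagation delay = d/s = 1340000 m / 300000000 m/s = 4.46667 ms.
Total = 5.44 ms.

5.44 ms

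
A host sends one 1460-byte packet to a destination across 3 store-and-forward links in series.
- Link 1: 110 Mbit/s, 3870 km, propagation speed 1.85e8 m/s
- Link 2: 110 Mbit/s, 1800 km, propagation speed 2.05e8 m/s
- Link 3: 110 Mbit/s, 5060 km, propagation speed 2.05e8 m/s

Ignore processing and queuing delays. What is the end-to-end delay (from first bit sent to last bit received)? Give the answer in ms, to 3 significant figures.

54.7 ms

L = 1460 × 8 = 11680 bits.
Transmission delay per hop = L/R = 11680/110000000 = 0.106182 ms; 3 hops → 0.318545 ms.
Propagation delays (d/s per hop): 20.9189, 8.78049, 24.6829 ms; sum = 54.3823 ms.
End-to-end = 54.7 ms.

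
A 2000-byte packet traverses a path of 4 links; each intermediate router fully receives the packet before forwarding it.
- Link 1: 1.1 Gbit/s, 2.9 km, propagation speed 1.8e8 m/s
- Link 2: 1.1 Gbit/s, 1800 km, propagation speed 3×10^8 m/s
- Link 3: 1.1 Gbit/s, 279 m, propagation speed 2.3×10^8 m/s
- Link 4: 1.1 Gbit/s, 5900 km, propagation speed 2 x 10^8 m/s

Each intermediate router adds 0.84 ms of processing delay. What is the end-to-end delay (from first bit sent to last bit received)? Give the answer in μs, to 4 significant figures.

L = 2000 × 8 = 16000 bits.
Transmission delay per hop = L/R = 16000/1100000000 = 14.5455 μs; 4 hops → 58.1818 μs.
Propagation delays (d/s per hop): 16.1111, 6000, 1.21304, 29500 μs; sum = 35517.3 μs.
Processing at 3 router(s): 3 × 0.84 ms = 2520 μs.
End-to-end = 38100 μs.

38100 μs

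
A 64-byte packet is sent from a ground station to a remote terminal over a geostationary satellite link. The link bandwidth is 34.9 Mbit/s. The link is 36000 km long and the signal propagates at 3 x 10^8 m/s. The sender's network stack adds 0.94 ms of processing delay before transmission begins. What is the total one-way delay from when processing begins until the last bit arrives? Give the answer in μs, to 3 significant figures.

L = 64 × 8 = 512 bits.
Transmission delay = L/R = 512 / 34900000 = 14.6705 μs.
Propagation delay = d/s = 36000000 m / 300000000 m/s = 120000 μs.
Plus processing delay 0.94 ms = 940 μs.
Total = 121000 μs.

121000 μs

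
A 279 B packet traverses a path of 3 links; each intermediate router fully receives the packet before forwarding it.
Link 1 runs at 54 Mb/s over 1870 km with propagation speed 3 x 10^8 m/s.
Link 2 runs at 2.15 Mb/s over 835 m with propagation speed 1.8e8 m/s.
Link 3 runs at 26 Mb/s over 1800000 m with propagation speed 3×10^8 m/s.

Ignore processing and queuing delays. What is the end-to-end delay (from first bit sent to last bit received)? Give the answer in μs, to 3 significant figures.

L = 279 × 8 = 2232 bits.
Transmission delays (L/R per hop): 41.3333, 1038.14, 85.8462 μs; sum = 1165.32 μs.
Propagation delays (d/s per hop): 6233.33, 4.63889, 6000 μs; sum = 12238 μs.
End-to-end = 13400 μs.

13400 μs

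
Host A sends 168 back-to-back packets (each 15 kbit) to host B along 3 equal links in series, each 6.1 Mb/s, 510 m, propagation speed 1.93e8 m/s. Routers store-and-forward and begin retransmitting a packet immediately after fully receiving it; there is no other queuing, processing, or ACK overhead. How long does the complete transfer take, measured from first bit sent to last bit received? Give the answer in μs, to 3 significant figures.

Per-hop transmission t_tx = L/R = 15000/6100000 = 2459.02 μs.
Per-hop propagation t_prop = 510/193000000 = 2.64249 μs.
Pipeline fill: first packet needs 3·t_tx to clear all hops; remaining 167 packets each add one t_tx.
Total = (3+168-1)·t_tx + 3·t_prop = 170·2459.02 + 3·2.64249 = 418000 μs.

418000 μs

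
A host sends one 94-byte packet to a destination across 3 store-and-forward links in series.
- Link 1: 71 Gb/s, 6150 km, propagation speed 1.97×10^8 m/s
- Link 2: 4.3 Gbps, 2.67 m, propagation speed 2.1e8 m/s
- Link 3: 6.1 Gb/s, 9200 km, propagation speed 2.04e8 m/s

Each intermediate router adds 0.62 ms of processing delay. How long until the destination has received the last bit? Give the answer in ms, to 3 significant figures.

L = 94 × 8 = 752 bits.
Transmission delays (L/R per hop): 1.05915e-05, 0.000174884, 0.000123279 ms; sum = 0.000308754 ms.
Propagation delays (d/s per hop): 31.2183, 1.27143e-05, 45.098 ms; sum = 76.3163 ms.
Processing at 2 router(s): 2 × 0.62 ms = 1.24 ms.
End-to-end = 77.6 ms.

77.6 ms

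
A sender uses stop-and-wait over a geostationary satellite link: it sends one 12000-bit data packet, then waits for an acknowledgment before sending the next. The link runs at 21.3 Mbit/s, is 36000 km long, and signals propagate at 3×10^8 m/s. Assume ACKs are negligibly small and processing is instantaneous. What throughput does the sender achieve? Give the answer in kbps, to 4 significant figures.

49.88 kbps

t_tx = L/R = 12000/21300000 = 0.00056338 s.
t_prop = 36000000/300000000 = 0.12 s; RTT = 0.24 s.
Cycle = t_tx + RTT = 0.240563 s.
Throughput = L / cycle = 12000 / 0.240563 = 49.88 kbps.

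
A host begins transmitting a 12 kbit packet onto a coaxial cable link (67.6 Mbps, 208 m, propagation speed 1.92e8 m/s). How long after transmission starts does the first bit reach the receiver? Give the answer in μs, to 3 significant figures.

First bit experiences only propagation delay: d/s = 208/192000000 = 1.08 μs.

1.08 μs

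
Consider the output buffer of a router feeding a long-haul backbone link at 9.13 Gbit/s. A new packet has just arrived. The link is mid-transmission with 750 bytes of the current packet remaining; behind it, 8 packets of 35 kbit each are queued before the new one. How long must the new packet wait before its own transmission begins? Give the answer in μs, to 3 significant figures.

Each queued packet: L/R = 35000/9130000000 = 3.83352 μs.
8 queued → 30.6681 μs.
Plus remaining 6000 bits of current packet: 0.657174 μs.
Queuing delay = 31.3 μs.

31.3 μs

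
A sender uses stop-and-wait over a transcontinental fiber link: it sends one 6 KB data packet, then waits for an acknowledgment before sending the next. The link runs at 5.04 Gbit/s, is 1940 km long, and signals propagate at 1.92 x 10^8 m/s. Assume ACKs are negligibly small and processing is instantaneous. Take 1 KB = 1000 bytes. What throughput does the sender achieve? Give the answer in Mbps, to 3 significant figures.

2.37 Mbps

t_tx = L/R = 48000/5040000000 = 9.52381e-06 s.
t_prop = 1940000/192000000 = 0.0101042 s; RTT = 0.0202083 s.
Cycle = t_tx + RTT = 0.0202179 s.
Throughput = L / cycle = 48000 / 0.0202179 = 2.37 Mbps.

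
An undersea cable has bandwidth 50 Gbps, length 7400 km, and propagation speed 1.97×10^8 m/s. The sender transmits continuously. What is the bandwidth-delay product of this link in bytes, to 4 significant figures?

234800000 bytes

Propagation delay = 7400000 / 197000000 = 0.0375635 s.
BDP = R × t_prop = 50000000000 × 0.0375635 = 1878170000 bits.
In bytes: 1878170000/8 = 234800000 bytes.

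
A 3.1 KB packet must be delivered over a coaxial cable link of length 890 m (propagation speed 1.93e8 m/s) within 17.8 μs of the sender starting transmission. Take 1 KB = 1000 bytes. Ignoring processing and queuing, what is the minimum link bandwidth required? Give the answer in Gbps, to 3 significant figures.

1.88 Gbps

L = 24800 bits.
Propagation delay = 890 / 193000000 = 4.6114 μs.
Transmission budget = 17.8 − 4.6114 = 13.1886 μs.
R ≥ L / t_tx = 24800 bits / 1.31886e-05 s = 1.88 Gbps.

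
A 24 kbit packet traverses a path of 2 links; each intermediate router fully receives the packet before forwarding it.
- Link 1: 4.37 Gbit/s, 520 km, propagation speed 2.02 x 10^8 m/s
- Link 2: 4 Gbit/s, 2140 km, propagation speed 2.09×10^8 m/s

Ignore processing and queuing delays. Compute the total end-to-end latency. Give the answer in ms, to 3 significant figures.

L = 24000 bits.
Transmission delays (L/R per hop): 0.00549199, 0.006 ms; sum = 0.011492 ms.
Propagation delays (d/s per hop): 2.57426, 10.2392 ms; sum = 12.8135 ms.
End-to-end = 12.8 ms.

12.8 ms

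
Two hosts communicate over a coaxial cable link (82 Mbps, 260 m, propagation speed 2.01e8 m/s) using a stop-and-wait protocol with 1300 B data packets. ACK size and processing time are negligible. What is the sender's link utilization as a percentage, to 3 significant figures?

98.0 %

t_tx = L/R = 10400/82000000 = 0.000126829 s.
t_prop = 260/2.01e+08 = 1.29353e-06 s; RTT = 2.58706e-06 s.
Cycle = t_tx + RTT = 0.000129416 s.
Utilization = t_tx / cycle = 0.000126829/0.000129416 = 98.0 %.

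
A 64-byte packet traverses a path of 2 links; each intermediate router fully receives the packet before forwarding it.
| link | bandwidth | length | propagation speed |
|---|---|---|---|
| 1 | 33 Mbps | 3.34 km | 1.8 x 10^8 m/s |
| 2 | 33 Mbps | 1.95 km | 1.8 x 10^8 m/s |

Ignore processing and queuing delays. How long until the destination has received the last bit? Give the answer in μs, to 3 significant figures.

L = 64 × 8 = 512 bits.
Transmission delay per hop = L/R = 512/33000000 = 15.5152 μs; 2 hops → 31.0303 μs.
Propagation delays (d/s per hop): 18.5556, 10.8333 μs; sum = 29.3889 μs.
End-to-end = 60.4 μs.

60.4 μs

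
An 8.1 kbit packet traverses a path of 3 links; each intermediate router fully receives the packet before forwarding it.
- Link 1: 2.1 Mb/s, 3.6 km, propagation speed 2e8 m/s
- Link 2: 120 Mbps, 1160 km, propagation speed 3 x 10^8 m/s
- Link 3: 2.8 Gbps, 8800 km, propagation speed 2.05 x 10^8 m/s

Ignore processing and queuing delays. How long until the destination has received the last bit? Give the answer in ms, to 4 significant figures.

50.74 ms

L = 8100 bits.
Transmission delays (L/R per hop): 3.85714, 0.0675, 0.00289286 ms; sum = 3.92754 ms.
Propagation delays (d/s per hop): 0.018, 3.86667, 42.9268 ms; sum = 46.8115 ms.
End-to-end = 50.74 ms.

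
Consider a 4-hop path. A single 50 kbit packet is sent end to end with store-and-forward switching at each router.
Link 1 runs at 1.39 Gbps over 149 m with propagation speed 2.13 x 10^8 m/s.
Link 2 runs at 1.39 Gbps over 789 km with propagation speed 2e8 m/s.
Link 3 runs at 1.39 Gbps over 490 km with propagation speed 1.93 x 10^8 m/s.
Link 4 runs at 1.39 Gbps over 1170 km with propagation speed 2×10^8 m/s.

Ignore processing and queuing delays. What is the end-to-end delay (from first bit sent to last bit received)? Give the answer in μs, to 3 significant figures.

12500 μs

L = 50000 bits.
Transmission delay per hop = L/R = 50000/1390000000 = 35.9712 μs; 4 hops → 143.885 μs.
Propagation delays (d/s per hop): 0.699531, 3945, 2538.86, 5850 μs; sum = 12334.6 μs.
End-to-end = 12500 μs.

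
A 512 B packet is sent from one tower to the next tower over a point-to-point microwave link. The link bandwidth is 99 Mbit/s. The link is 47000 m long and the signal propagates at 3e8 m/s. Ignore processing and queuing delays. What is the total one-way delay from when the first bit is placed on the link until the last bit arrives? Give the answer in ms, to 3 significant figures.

0.198 ms

L = 512 × 8 = 4096 bits.
Transmission delay = L/R = 4096 / 99000000 = 0.0413737 ms.
Propagation delay = d/s = 47000 m / 300000000 m/s = 0.156667 ms.
Total = 0.198 ms.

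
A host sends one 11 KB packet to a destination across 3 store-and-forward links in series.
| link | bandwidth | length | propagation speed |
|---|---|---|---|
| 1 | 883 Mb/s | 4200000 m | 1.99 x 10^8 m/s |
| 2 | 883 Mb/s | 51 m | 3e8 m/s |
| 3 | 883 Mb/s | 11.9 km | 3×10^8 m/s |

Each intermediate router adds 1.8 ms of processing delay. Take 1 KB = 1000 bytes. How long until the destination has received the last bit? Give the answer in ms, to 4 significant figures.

25.04 ms

L = 88000 bits.
Transmission delay per hop = L/R = 88000/883000000 = 0.0996602 ms; 3 hops → 0.298981 ms.
Propagation delays (d/s per hop): 21.1055, 0.00017, 0.0396667 ms; sum = 21.1454 ms.
Processing at 2 router(s): 2 × 1.8 ms = 3.6 ms.
End-to-end = 25.04 ms.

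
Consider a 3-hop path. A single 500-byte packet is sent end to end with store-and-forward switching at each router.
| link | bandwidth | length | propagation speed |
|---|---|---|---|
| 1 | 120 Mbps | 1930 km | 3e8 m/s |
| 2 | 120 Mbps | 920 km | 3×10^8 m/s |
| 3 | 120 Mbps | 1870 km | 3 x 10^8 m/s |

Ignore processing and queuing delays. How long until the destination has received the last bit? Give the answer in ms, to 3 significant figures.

15.8 ms

L = 500 × 8 = 4000 bits.
Transmission delay per hop = L/R = 4000/120000000 = 0.0333333 ms; 3 hops → 0.1 ms.
Propagation delays (d/s per hop): 6.43333, 3.06667, 6.23333 ms; sum = 15.7333 ms.
End-to-end = 15.8 ms.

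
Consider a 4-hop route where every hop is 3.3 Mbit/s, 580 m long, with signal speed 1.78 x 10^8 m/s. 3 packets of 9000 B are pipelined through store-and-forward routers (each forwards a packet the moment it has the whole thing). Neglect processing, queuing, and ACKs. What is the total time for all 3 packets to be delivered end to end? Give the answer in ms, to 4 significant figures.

Per-hop transmission t_tx = L/R = 72000/3300000 = 21.8182 ms.
Per-hop propagation t_prop = 580/178000000 = 0.00325843 ms.
Pipeline fill: first packet needs 4·t_tx to clear all hops; remaining 2 packets each add one t_tx.
Total = (4+3-1)·t_tx + 4·t_prop = 6·21.8182 + 4·0.00325843 = 130.9 ms.

130.9 ms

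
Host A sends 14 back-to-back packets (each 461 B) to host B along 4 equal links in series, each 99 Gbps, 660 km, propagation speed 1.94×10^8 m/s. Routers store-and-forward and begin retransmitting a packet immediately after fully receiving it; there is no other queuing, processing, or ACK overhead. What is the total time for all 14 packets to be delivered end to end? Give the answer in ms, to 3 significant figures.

13.6 ms

Per-hop transmission t_tx = L/R = 3688/99000000000 = 3.72525e-05 ms.
Per-hop propagation t_prop = 660000/194000000 = 3.40206 ms.
Pipeline fill: first packet needs 4·t_tx to clear all hops; remaining 13 packets each add one t_tx.
Total = (4+14-1)·t_tx + 4·t_prop = 17·3.72525e-05 + 4·3.40206 = 13.6 ms.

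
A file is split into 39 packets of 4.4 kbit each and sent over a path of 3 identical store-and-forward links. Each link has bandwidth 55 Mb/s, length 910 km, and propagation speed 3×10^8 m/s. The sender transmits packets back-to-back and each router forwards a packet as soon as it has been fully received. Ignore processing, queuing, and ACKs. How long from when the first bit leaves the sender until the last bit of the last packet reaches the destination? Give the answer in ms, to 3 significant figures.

12.4 ms

Per-hop transmission t_tx = L/R = 4400/55000000 = 0.08 ms.
Per-hop propagation t_prop = 910000/300000000 = 3.03333 ms.
Pipeline fill: first packet needs 3·t_tx to clear all hops; remaining 38 packets each add one t_tx.
Total = (3+39-1)·t_tx + 3·t_prop = 41·0.08 + 3·3.03333 = 12.4 ms.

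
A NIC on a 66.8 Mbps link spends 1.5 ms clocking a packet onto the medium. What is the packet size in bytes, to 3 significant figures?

L = R × t_tx = 66800000 b/s × 0.0015 s = 100200 bits.
In bytes: 100200 / 8 = 12500 bytes.

12500 bytes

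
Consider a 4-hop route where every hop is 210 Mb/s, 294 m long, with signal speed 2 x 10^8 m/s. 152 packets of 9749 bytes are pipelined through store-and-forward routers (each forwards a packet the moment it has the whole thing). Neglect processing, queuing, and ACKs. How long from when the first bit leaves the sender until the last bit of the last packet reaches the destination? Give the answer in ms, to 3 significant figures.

Per-hop transmission t_tx = L/R = 77992/210000000 = 0.37139 ms.
Per-hop propagation t_prop = 294/200000000 = 0.00147 ms.
Pipeline fill: first packet needs 4·t_tx to clear all hops; remaining 151 packets each add one t_tx.
Total = (4+152-1)·t_tx + 4·t_prop = 155·0.37139 + 4·0.00147 = 57.6 ms.

57.6 ms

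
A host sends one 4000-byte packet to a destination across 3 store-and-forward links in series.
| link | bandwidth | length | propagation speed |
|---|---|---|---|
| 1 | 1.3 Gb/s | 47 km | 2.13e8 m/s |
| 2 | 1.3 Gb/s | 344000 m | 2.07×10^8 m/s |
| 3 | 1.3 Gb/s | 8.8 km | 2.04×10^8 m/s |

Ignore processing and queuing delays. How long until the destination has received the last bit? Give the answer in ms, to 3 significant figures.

2.00 ms

L = 4000 × 8 = 32000 bits.
Transmission delay per hop = L/R = 32000/1300000000 = 0.0246154 ms; 3 hops → 0.0738462 ms.
Propagation delays (d/s per hop): 0.220657, 1.66184, 0.0431373 ms; sum = 1.92563 ms.
End-to-end = 2.00 ms.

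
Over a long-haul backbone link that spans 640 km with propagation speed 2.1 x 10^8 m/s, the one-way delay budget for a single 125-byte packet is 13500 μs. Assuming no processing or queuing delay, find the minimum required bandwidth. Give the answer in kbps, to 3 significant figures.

L = 1000 bits.
Propagation delay = 640000 / 210000000 = 3047.62 μs.
Transmission budget = 13500 − 3047.62 = 10452.4 μs.
R ≥ L / t_tx = 1000 bits / 0.0104524 s = 95.7 kbps.

95.7 kbps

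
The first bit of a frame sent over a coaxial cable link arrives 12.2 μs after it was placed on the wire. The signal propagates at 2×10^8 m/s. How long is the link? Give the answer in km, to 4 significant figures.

2.440 km

d = s × t_prop = 200000000 × 1.22e-05 = 2.440 km.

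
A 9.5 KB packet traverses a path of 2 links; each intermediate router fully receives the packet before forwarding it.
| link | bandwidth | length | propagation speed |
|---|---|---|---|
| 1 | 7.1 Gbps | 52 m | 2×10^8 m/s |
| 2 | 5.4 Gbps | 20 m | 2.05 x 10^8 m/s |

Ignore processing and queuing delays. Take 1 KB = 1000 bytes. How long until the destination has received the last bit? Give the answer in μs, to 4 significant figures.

L = 76000 bits.
Transmission delays (L/R per hop): 10.7042, 14.0741 μs; sum = 24.7783 μs.
Propagation delays (d/s per hop): 0.26, 0.097561 μs; sum = 0.357561 μs.
End-to-end = 25.14 μs.

25.14 μs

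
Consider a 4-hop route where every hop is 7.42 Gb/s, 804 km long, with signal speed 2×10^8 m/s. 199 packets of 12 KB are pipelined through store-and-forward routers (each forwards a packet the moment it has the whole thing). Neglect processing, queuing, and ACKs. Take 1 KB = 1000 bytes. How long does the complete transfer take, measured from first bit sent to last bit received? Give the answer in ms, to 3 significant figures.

Per-hop transmission t_tx = L/R = 96000/7420000000 = 0.012938 ms.
Per-hop propagation t_prop = 804000/200000000 = 4.02 ms.
Pipeline fill: first packet needs 4·t_tx to clear all hops; remaining 198 packets each add one t_tx.
Total = (4+199-1)·t_tx + 4·t_prop = 202·0.012938 + 4·4.02 = 18.7 ms.

18.7 ms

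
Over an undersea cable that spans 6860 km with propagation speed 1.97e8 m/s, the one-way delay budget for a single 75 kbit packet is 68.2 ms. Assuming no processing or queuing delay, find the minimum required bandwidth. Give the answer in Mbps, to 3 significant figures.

Propagation delay = 6860000 / 197000000 = 34.8223 ms.
Transmission budget = 68.2 − 34.8223 = 33.3777 ms.
R ≥ L / t_tx = 75000 bits / 0.0333777 s = 2.25 Mbps.

2.25 Mbps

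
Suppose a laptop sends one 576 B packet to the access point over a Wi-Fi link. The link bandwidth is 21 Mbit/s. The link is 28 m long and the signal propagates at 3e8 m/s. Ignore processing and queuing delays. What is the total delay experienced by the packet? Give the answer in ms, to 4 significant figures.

0.2195 ms

L = 576 × 8 = 4608 bits.
Transmission delay = L/R = 4608 / 21000000 = 0.219429 ms.
Propagation delay = d/s = 28 m / 300000000 m/s = 9.33333e-05 ms.
Total = 0.2195 ms.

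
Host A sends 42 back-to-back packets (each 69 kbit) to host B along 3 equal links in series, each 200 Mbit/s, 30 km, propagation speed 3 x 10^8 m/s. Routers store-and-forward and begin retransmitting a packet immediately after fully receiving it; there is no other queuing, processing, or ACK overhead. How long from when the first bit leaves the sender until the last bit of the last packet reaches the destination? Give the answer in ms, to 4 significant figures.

15.48 ms

Per-hop transmission t_tx = L/R = 69000/200000000 = 0.345 ms.
Per-hop propagation t_prop = 30000/300000000 = 0.1 ms.
Pipeline fill: first packet needs 3·t_tx to clear all hops; remaining 41 packets each add one t_tx.
Total = (3+42-1)·t_tx + 3·t_prop = 44·0.345 + 3·0.1 = 15.48 ms.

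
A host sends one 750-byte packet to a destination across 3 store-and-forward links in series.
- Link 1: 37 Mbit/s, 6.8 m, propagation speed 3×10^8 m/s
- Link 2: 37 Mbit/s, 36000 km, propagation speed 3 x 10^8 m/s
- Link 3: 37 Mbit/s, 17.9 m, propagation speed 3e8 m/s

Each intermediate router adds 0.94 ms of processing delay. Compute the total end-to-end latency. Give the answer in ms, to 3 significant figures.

L = 750 × 8 = 6000 bits.
Transmission delay per hop = L/R = 6000/37000000 = 0.162162 ms; 3 hops → 0.486486 ms.
Propagation delays (d/s per hop): 2.26667e-05, 120, 5.96667e-05 ms; sum = 120 ms.
Processing at 2 router(s): 2 × 0.94 ms = 1.88 ms.
End-to-end = 122 ms.

122 ms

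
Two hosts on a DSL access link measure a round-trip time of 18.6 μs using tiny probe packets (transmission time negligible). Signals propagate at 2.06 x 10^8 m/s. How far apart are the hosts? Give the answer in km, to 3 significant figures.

One-way propagation = RTT/2 = 9.3 μs.
d = s × t = 206000000 × 9.3e-06 = 1.92 km.

1.92 km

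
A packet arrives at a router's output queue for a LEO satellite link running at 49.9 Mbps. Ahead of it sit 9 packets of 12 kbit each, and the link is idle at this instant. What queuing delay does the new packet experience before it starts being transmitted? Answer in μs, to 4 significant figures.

2164 μs

Each queued packet: L/R = 12000/49900000 = 240.481 μs.
9 queued → 2164.33 μs.
Queuing delay = 2164 μs.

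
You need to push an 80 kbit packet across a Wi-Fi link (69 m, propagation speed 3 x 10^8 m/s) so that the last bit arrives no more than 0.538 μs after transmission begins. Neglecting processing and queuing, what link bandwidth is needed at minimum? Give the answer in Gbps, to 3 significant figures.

260 Gbps

Propagation delay = 69 / 300000000 = 0.23 μs.
Transmission budget = 0.538 − 0.23 = 0.308 μs.
R ≥ L / t_tx = 80000 bits / 3.08e-07 s = 260 Gbps.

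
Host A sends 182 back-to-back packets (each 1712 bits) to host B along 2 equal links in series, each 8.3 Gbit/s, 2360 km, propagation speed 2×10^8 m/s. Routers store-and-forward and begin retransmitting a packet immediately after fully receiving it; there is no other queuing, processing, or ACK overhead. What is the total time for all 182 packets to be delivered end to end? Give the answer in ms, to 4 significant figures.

23.64 ms

Per-hop transmission t_tx = L/R = 1712/8.3e+09 = 0.000206265 ms.
Per-hop propagation t_prop = 2360000/200000000 = 11.8 ms.
Pipeline fill: first packet needs 2·t_tx to clear all hops; remaining 181 packets each add one t_tx.
Total = (2+182-1)·t_tx + 2·t_prop = 183·0.000206265 + 2·11.8 = 23.64 ms.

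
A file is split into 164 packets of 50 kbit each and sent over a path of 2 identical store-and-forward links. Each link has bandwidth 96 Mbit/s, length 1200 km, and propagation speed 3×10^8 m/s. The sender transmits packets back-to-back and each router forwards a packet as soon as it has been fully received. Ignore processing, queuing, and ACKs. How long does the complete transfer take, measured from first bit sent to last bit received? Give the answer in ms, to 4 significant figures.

93.94 ms

Per-hop transmission t_tx = L/R = 50000/96000000 = 0.520833 ms.
Per-hop propagation t_prop = 1200000/300000000 = 4 ms.
Pipeline fill: first packet needs 2·t_tx to clear all hops; remaining 163 packets each add one t_tx.
Total = (2+164-1)·t_tx + 2·t_prop = 165·0.520833 + 2·4 = 93.94 ms.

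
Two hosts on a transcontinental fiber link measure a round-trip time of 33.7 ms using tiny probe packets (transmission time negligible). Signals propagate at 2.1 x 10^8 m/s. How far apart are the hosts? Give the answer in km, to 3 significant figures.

3540 km

One-way propagation = RTT/2 = 16.85 ms.
d = s × t = 210000000 × 0.01685 = 3540 km.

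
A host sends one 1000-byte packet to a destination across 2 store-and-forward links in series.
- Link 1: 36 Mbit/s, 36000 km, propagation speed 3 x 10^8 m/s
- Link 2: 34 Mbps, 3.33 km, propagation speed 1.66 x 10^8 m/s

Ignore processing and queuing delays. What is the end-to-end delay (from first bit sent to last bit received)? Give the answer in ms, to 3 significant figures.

L = 1000 × 8 = 8000 bits.
Transmission delays (L/R per hop): 0.222222, 0.235294 ms; sum = 0.457516 ms.
Propagation delays (d/s per hop): 120, 0.0200602 ms; sum = 120.02 ms.
End-to-end = 120 ms.

120 ms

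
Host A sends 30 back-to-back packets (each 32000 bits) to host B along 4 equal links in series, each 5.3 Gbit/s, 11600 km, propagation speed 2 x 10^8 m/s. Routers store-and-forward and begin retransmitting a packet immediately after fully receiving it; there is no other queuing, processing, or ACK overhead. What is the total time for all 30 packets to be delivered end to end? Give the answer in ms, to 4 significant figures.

232.2 ms

Per-hop transmission t_tx = L/R = 32000/5300000000 = 0.00603774 ms.
Per-hop propagation t_prop = 11600000/200000000 = 58 ms.
Pipeline fill: first packet needs 4·t_tx to clear all hops; remaining 29 packets each add one t_tx.
Total = (4+30-1)·t_tx + 4·t_prop = 33·0.00603774 + 4·58 = 232.2 ms.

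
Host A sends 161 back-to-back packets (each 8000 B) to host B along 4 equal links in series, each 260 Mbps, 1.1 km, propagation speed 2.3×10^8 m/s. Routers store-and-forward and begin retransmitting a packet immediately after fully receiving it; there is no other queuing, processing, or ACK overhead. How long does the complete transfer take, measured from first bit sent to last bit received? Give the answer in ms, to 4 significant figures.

Per-hop transmission t_tx = L/R = 64000/260000000 = 0.246154 ms.
Per-hop propagation t_prop = 1100/2.3e+08 = 0.00478261 ms.
Pipeline fill: first packet needs 4·t_tx to clear all hops; remaining 160 packets each add one t_tx.
Total = (4+161-1)·t_tx + 4·t_prop = 164·0.246154 + 4·0.00478261 = 40.39 ms.

40.39 ms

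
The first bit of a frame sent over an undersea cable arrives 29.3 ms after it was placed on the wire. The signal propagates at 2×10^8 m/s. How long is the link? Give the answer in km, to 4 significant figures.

d = s × t_prop = 200000000 × 0.0293 = 5860 km.

5860 km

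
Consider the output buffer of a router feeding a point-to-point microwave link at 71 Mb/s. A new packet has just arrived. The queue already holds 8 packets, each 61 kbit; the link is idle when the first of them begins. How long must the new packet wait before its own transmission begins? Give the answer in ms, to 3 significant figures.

Each queued packet: L/R = 61000/71000000 = 0.859155 ms.
8 queued → 6.87324 ms.
Queuing delay = 6.87 ms.

6.87 ms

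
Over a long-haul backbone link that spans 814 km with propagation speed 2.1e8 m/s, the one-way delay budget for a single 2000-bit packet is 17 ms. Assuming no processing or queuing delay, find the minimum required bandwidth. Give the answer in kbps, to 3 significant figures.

152 kbps

Propagation delay = 814000 / 210000000 = 3.87619 ms.
Transmission budget = 17 − 3.87619 = 13.1238 ms.
R ≥ L / t_tx = 2000 bits / 0.0131238 s = 152 kbps.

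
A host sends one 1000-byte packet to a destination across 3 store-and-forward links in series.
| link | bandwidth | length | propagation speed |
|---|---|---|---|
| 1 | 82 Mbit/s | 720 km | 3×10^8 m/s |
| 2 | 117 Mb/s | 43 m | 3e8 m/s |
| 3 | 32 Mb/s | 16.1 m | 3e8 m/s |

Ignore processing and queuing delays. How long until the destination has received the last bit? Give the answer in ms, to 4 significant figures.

L = 1000 × 8 = 8000 bits.
Transmission delays (L/R per hop): 0.097561, 0.0683761, 0.25 ms; sum = 0.415937 ms.
Propagation delays (d/s per hop): 2.4, 0.000143333, 5.36667e-05 ms; sum = 2.4002 ms.
End-to-end = 2.816 ms.

2.816 ms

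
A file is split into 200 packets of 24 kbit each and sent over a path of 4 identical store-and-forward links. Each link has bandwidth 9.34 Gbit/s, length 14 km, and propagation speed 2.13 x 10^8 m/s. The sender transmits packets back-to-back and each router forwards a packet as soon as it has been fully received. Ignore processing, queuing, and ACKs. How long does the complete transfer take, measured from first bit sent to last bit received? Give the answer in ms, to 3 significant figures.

Per-hop transmission t_tx = L/R = 24000/9340000000 = 0.00256959 ms.
Per-hop propagation t_prop = 14000/213000000 = 0.0657277 ms.
Pipeline fill: first packet needs 4·t_tx to clear all hops; remaining 199 packets each add one t_tx.
Total = (4+200-1)·t_tx + 4·t_prop = 203·0.00256959 + 4·0.0657277 = 0.785 ms.

0.785 ms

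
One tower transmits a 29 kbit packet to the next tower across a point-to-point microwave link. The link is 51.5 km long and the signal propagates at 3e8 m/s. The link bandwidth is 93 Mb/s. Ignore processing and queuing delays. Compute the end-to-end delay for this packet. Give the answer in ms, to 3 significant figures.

L = 29000 bits.
Transmission delay = L/R = 29000 / 93000000 = 0.311828 ms.
Propagation delay = d/s = 51500 m / 300000000 m/s = 0.171667 ms.
Total = 0.483 ms.

0.483 ms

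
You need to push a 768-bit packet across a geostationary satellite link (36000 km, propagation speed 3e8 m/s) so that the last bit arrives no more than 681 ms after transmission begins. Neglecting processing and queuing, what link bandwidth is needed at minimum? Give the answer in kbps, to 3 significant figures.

Propagation delay = 36000000 / 300000000 = 120 ms.
Transmission budget = 681 − 120 = 561 ms.
R ≥ L / t_tx = 768 bits / 0.561 s = 1.37 kbps.

1.37 kbps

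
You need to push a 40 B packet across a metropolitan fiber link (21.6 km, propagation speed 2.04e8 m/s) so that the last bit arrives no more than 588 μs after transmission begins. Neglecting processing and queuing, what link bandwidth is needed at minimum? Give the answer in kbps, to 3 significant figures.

664 kbps

L = 320 bits.
Propagation delay = 21600 / 204000000 = 105.882 μs.
Transmission budget = 588 − 105.882 = 482.118 μs.
R ≥ L / t_tx = 320 bits / 0.000482118 s = 664 kbps.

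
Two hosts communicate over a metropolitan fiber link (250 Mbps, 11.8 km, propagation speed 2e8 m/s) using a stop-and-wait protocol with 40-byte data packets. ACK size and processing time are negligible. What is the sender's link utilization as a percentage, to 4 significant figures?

1.073 %

t_tx = L/R = 320/250000000 = 1.28e-06 s.
t_prop = 11800/200000000 = 5.9e-05 s; RTT = 0.000118 s.
Cycle = t_tx + RTT = 0.00011928 s.
Utilization = t_tx / cycle = 1.28e-06/0.00011928 = 1.073 %.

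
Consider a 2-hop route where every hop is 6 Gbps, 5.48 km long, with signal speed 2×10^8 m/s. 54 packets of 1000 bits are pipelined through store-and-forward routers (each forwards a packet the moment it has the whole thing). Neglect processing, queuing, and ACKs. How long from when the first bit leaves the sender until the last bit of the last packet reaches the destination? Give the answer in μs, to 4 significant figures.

63.97 μs

Per-hop transmission t_tx = L/R = 1000/6000000000 = 0.166667 μs.
Per-hop propagation t_prop = 5480/200000000 = 27.4 μs.
Pipeline fill: first packet needs 2·t_tx to clear all hops; remaining 53 packets each add one t_tx.
Total = (2+54-1)·t_tx + 2·t_prop = 55·0.166667 + 2·27.4 = 63.97 μs.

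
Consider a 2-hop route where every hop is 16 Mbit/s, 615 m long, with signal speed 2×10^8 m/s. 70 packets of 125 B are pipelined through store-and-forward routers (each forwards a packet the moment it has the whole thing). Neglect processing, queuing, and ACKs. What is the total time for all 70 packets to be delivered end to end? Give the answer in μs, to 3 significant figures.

Per-hop transmission t_tx = L/R = 1000/16000000 = 62.5 μs.
Per-hop propagation t_prop = 615/200000000 = 3.075 μs.
Pipeline fill: first packet needs 2·t_tx to clear all hops; remaining 69 packets each add one t_tx.
Total = (2+70-1)·t_tx + 2·t_prop = 71·62.5 + 2·3.075 = 4440 μs.

4440 μs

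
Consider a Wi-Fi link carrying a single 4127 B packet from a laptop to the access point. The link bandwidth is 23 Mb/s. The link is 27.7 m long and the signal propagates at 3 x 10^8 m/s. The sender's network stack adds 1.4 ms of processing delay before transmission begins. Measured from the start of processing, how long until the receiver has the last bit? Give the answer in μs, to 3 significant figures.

L = 4127 × 8 = 33016 bits.
Transmission delay = L/R = 33016 / 23000000 = 1435.48 μs.
Propagation delay = d/s = 27.7 m / 300000000 m/s = 0.0923333 μs.
Plus processing delay 1.4 ms = 1400 μs.
Total = 2840 μs.

2840 μs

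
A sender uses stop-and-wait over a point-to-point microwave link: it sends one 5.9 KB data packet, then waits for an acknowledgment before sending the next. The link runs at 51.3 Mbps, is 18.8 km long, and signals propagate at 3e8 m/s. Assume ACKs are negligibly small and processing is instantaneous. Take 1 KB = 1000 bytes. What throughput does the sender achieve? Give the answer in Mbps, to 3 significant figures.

t_tx = L/R = 47200/51300000 = 0.000920078 s.
t_prop = 18800/300000000 = 6.26667e-05 s; RTT = 0.000125333 s.
Cycle = t_tx + RTT = 0.00104541 s.
Throughput = L / cycle = 47200 / 0.00104541 = 45.1 Mbps.

45.1 Mbps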